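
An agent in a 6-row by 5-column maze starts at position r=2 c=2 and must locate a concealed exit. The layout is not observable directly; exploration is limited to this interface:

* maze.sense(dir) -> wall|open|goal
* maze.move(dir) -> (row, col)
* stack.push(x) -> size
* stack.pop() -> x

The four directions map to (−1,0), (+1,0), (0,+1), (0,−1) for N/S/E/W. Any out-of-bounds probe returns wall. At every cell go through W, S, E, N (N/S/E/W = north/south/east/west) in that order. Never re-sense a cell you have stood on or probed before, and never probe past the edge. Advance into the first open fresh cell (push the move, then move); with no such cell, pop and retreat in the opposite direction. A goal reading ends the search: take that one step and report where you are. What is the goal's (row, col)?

% maze.sense(dir→west) ~> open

% stack.push(x→west) ~> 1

% maze.move(dir→west) ~> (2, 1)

% maze.sense(dir→west) ~> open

% stack.push(x→west) ~> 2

% maze.move(dir→west) ~> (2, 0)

% maze.sense(dir→south) ~> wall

% maze.sense(dir→north) ~> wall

% stack.pop() ~> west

% maze.move(dir→east) ~> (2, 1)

% maze.sense(dir→south) ~> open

% stack.push(x→south) ~> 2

% maze.move(dir→south) ~> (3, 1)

% maze.sense(dir→south) ~> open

% stack.push(x→south) ~> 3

% maze.move(dir→south) ~> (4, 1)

% maze.sense(dir→west) ~> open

% stack.push(x→west) ~> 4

% maze.move(dir→west) ~> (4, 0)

% maze.sense(dir→south) ~> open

% stack.push(x→south) ~> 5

% maze.move(dir→south) ~> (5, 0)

% maze.sense(dir→east) ~> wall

% stack.pop() ~> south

% maze.move(dir→north) ~> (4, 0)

% stack.pop() ~> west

% maze.move(dir→east) ~> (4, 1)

% maze.sense(dir→east) ~> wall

% stack.pop() ~> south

% maze.move(dir→north) ~> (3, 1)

% maze.sense(dir→east) ~> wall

% stack.pop() ~> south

% maze.move(dir→north) ~> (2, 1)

% maze.sense(dir→north) ~> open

% stack.push(x→north) ~> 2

% maze.move(dir→north) ~> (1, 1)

% maze.sense(dir→east) ~> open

% stack.push(x→east) ~> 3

% maze.move(dir→east) ~> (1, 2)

% maze.sense(dir→east) ~> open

% stack.push(x→east) ~> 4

% maze.move(dir→east) ~> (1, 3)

% maze.sense(dir→south) ~> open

% stack.push(x→south) ~> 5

% maze.move(dir→south) ~> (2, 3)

% maze.sense(dir→south) ~> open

% stack.push(x→south) ~> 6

% maze.move(dir→south) ~> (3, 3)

% maze.sense(dir→south) ~> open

% stack.push(x→south) ~> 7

% maze.move(dir→south) ~> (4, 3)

% maze.sense(dir→south) ~> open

% stack.push(x→south) ~> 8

% maze.move(dir→south) ~> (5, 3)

% maze.sense(dir→west) ~> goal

% maze.move(dir→west) ~> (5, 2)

Answer: (5, 2)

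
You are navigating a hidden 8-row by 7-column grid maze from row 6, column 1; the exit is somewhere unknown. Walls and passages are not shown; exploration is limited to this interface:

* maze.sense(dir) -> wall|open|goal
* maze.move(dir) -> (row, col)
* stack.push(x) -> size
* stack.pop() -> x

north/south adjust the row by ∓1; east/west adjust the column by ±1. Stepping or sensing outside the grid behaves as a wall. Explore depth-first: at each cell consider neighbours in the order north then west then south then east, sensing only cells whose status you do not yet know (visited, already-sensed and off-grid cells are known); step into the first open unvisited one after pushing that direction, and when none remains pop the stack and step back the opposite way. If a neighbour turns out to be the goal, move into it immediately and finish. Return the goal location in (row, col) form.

>> sense(dir: north)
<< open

>> push(x: north)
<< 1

>> move(dir: north)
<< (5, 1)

>> sense(dir: north)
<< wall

>> sense(dir: west)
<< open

>> push(x: west)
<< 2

>> move(dir: west)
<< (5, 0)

>> sense(dir: north)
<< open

>> push(x: north)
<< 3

>> move(dir: north)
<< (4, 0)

>> sense(dir: north)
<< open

>> push(x: north)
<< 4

>> move(dir: north)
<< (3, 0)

>> sense(dir: north)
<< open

>> push(x: north)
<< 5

>> move(dir: north)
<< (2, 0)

>> sense(dir: north)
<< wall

>> sense(dir: east)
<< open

>> push(x: east)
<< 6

>> move(dir: east)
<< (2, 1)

>> sense(dir: north)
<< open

>> push(x: north)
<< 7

>> move(dir: north)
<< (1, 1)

>> sense(dir: north)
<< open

>> push(x: north)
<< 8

>> move(dir: north)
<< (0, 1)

>> sense(dir: west)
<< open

>> push(x: west)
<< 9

>> move(dir: west)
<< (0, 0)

>> pop()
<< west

>> move(dir: east)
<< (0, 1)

>> sense(dir: east)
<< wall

>> pop()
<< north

>> move(dir: south)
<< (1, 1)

>> sense(dir: east)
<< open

>> push(x: east)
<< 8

>> move(dir: east)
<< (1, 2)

>> sense(dir: south)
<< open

>> push(x: south)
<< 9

>> move(dir: south)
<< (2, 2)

>> sense(dir: south)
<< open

>> push(x: south)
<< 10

>> move(dir: south)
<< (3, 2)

>> sense(dir: west)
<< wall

>> sense(dir: south)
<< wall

>> sense(dir: east)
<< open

>> push(x: east)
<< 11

>> move(dir: east)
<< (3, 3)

>> sense(dir: north)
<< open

>> push(x: north)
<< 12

>> move(dir: north)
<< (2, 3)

>> sense(dir: north)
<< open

>> push(x: north)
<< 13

>> move(dir: north)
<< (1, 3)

>> sense(dir: north)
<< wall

>> sense(dir: east)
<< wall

>> pop()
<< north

>> move(dir: south)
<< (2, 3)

>> sense(dir: east)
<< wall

>> pop()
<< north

>> move(dir: south)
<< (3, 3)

>> sense(dir: south)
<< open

>> push(x: south)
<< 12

>> move(dir: south)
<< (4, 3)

>> sense(dir: south)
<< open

>> push(x: south)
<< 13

>> move(dir: south)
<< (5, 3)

>> sense(dir: west)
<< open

>> push(x: west)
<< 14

>> move(dir: west)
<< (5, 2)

>> sense(dir: south)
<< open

>> push(x: south)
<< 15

>> move(dir: south)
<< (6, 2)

>> sense(dir: south)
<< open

>> push(x: south)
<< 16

>> move(dir: south)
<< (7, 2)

>> sense(dir: west)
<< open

>> push(x: west)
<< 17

>> move(dir: west)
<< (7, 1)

>> sense(dir: west)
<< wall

>> pop()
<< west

>> move(dir: east)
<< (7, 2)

>> sense(dir: east)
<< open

>> push(x: east)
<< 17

>> move(dir: east)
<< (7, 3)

>> sense(dir: north)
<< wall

>> sense(dir: east)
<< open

>> push(x: east)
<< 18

>> move(dir: east)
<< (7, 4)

>> sense(dir: north)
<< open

>> push(x: north)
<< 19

>> move(dir: north)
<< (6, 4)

>> sense(dir: north)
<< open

>> push(x: north)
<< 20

>> move(dir: north)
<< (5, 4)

>> sense(dir: north)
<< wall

>> sense(dir: east)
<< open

>> push(x: east)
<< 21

>> move(dir: east)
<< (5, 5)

>> sense(dir: north)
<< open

>> push(x: north)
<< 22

>> move(dir: north)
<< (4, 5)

>> sense(dir: north)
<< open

>> push(x: north)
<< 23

>> move(dir: north)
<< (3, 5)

>> sense(dir: north)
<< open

>> push(x: north)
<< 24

>> move(dir: north)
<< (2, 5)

>> sense(dir: north)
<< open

>> push(x: north)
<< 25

>> move(dir: north)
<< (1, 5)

>> sense(dir: north)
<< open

>> push(x: north)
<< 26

>> move(dir: north)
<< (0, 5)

>> sense(dir: west)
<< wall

>> sense(dir: east)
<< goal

>> move(dir: east)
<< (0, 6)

Answer: (0, 6)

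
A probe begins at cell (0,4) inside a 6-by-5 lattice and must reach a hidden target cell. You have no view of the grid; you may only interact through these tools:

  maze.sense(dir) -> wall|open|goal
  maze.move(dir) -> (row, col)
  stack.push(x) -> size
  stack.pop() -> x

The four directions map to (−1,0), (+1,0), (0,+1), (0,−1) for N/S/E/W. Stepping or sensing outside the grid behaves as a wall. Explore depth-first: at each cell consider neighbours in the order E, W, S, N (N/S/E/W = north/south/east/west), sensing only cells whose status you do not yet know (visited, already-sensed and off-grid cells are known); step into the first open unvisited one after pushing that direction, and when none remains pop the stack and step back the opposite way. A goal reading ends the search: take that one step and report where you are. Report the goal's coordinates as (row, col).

Next I call sense with dir: west, yielding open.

I try push with x: west, : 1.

I use move with dir: west, → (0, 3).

I use sense with dir: west, which returns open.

I run push with x: west, which returns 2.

I try move with dir: west, : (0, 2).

Invoking sense with dir: west, yielding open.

I call push with x: west, → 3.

I invoke move with dir: west, and get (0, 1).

Using sense with dir: west, — result: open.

Then push with x: west, which returns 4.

Now I run move with dir: west, — result: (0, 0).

Then sense with dir: south, yielding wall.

Now I run pop, and observe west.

Then move with dir: east, → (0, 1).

I invoke sense with dir: south, : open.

I call push with x: south, → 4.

I run move with dir: south, which returns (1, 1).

Next I call sense with dir: east, yielding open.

Invoking push with x: east, — result: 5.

Next I call move with dir: east, yielding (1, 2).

Invoking sense with dir: east, → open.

I run push with x: east, which returns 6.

Invoking move with dir: east, yielding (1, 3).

I call sense with dir: east, which returns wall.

I invoke sense with dir: south, which returns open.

I run push with x: south, : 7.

I invoke move with dir: south, and see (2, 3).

Using sense with dir: east, → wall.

I use sense with dir: west, — result: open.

I call push with x: west, → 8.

I call move with dir: west, : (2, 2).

Invoking sense with dir: west, and see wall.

I call sense with dir: south, — result: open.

Calling push with x: south, — result: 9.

I run move with dir: south, → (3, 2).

Using sense with dir: east, and get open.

Next I call push with x: east, and observe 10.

Next I call move with dir: east, and observe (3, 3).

Now I run sense with dir: east, → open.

Then push with x: east, yielding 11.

Now I run move with dir: east, and get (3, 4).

Using sense with dir: south, giving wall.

Now I run pop, yielding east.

I try move with dir: west, which returns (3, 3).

Calling sense with dir: south, : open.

I call push with x: south, and get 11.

Calling move with dir: south, and get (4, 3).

I invoke sense with dir: west, yielding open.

I call push with x: west, : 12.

Now I run move with dir: west, and get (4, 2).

Invoking sense with dir: west, and see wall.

I invoke sense with dir: south, — result: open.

Then push with x: south, giving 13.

I call move with dir: south, giving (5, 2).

I call sense with dir: east, giving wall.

I call sense with dir: west, giving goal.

I use move with dir: west, → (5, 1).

Answer: (5, 1)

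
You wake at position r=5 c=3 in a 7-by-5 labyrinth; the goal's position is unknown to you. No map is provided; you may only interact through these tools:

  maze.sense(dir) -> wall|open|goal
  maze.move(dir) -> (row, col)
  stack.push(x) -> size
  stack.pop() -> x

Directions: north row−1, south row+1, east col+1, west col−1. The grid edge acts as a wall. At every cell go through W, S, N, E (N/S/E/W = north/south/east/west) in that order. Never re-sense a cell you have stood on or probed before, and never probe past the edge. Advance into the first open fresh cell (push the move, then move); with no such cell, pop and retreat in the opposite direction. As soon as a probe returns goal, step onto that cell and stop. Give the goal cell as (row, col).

→ maze.sense(dir='west')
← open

→ stack.push(x='west')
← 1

→ maze.move(dir='west')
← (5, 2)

→ maze.sense(dir='west')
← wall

→ maze.sense(dir='south')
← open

→ stack.push(x='south')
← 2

→ maze.move(dir='south')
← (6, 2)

→ maze.sense(dir='west')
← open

→ stack.push(x='west')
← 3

→ maze.move(dir='west')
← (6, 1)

→ maze.sense(dir='west')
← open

→ stack.push(x='west')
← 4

→ maze.move(dir='west')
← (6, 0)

→ maze.sense(dir='north')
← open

→ stack.push(x='north')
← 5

→ maze.move(dir='north')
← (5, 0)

→ maze.sense(dir='north')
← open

→ stack.push(x='north')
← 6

→ maze.move(dir='north')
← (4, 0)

→ maze.sense(dir='north')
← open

→ stack.push(x='north')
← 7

→ maze.move(dir='north')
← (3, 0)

→ maze.sense(dir='north')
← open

→ stack.push(x='north')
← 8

→ maze.move(dir='north')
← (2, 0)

→ maze.sense(dir='north')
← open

→ stack.push(x='north')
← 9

→ maze.move(dir='north')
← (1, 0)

→ maze.sense(dir='north')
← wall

→ maze.sense(dir='east')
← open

→ stack.push(x='east')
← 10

→ maze.move(dir='east')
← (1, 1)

→ maze.sense(dir='south')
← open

→ stack.push(x='south')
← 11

→ maze.move(dir='south')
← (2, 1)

→ maze.sense(dir='south')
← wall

→ maze.sense(dir='east')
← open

→ stack.push(x='east')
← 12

→ maze.move(dir='east')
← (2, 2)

→ maze.sense(dir='south')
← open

→ stack.push(x='south')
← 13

→ maze.move(dir='south')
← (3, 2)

→ maze.sense(dir='south')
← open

→ stack.push(x='south')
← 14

→ maze.move(dir='south')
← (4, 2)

→ maze.sense(dir='west')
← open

→ stack.push(x='west')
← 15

→ maze.move(dir='west')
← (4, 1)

→ stack.pop()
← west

→ maze.move(dir='east')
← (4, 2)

→ maze.sense(dir='east')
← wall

→ stack.pop()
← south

→ maze.move(dir='north')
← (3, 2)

→ maze.sense(dir='east')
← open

→ stack.push(x='east')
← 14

→ maze.move(dir='east')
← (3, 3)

→ maze.sense(dir='north')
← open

→ stack.push(x='north')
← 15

→ maze.move(dir='north')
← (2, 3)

→ maze.sense(dir='north')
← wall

→ maze.sense(dir='east')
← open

→ stack.push(x='east')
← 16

→ maze.move(dir='east')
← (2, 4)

→ maze.sense(dir='south')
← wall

→ maze.sense(dir='north')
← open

→ stack.push(x='north')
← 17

→ maze.move(dir='north')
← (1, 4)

→ maze.sense(dir='north')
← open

→ stack.push(x='north')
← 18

→ maze.move(dir='north')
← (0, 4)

→ maze.sense(dir='west')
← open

→ stack.push(x='west')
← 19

→ maze.move(dir='west')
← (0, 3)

→ maze.sense(dir='west')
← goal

→ maze.move(dir='west')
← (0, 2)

Answer: (0, 2)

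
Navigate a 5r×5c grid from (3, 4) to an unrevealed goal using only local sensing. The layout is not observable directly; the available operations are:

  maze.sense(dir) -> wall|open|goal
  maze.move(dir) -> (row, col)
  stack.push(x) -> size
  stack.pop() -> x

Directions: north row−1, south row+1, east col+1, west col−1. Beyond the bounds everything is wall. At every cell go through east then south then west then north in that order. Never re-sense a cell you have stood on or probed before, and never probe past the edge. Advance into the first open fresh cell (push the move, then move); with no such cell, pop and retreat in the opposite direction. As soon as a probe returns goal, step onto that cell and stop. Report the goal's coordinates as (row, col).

·→ maze.sense(dir→south)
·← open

·→ stack.push(x→south)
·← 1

·→ maze.move(dir→south)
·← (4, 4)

·→ maze.sense(dir→west)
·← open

·→ stack.push(x→west)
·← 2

·→ maze.move(dir→west)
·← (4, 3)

·→ maze.sense(dir→west)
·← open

·→ stack.push(x→west)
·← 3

·→ maze.move(dir→west)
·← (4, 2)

·→ maze.sense(dir→west)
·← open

·→ stack.push(x→west)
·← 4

·→ maze.move(dir→west)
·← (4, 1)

·→ maze.sense(dir→west)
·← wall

·→ maze.sense(dir→north)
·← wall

·→ stack.pop()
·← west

·→ maze.move(dir→east)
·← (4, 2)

·→ maze.sense(dir→north)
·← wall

·→ stack.pop()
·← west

·→ maze.move(dir→east)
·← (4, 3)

·→ maze.sense(dir→north)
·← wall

·→ stack.pop()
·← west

·→ maze.move(dir→east)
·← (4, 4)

·→ stack.pop()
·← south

·→ maze.move(dir→north)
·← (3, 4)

·→ maze.sense(dir→north)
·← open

·→ stack.push(x→north)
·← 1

·→ maze.move(dir→north)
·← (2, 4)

·→ maze.sense(dir→west)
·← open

·→ stack.push(x→west)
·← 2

·→ maze.move(dir→west)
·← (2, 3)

·→ maze.sense(dir→west)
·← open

·→ stack.push(x→west)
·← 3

·→ maze.move(dir→west)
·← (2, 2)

·→ maze.sense(dir→west)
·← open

·→ stack.push(x→west)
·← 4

·→ maze.move(dir→west)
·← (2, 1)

·→ maze.sense(dir→west)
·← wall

·→ maze.sense(dir→north)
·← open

·→ stack.push(x→north)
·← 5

·→ maze.move(dir→north)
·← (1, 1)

·→ maze.sense(dir→east)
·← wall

·→ maze.sense(dir→west)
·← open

·→ stack.push(x→west)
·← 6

·→ maze.move(dir→west)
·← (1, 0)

·→ maze.sense(dir→north)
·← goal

·→ maze.move(dir→north)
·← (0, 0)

Answer: (0, 0)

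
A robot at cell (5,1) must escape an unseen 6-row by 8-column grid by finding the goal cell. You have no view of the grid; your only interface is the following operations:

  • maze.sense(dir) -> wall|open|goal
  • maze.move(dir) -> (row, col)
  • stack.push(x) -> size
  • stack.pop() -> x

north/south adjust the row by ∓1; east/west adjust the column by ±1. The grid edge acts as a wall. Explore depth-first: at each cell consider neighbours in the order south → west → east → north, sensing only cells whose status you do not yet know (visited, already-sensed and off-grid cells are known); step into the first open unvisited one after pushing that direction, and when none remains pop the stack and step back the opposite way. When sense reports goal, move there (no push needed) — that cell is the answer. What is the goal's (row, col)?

> sense dir→west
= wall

> sense dir→east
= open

> push x→east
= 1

> move dir→east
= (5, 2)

> sense dir→east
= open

> push x→east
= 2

> move dir→east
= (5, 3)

> sense dir→east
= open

> push x→east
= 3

> move dir→east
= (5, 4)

> sense dir→east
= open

> push x→east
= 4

> move dir→east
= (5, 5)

> sense dir→east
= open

> push x→east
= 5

> move dir→east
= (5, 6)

> sense dir→east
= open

> push x→east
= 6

> move dir→east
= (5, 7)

> sense dir→north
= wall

> pop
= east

> move dir→west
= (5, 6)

> sense dir→north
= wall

> pop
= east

> move dir→west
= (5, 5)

> sense dir→north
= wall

> pop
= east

> move dir→west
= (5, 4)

> sense dir→north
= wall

> pop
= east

> move dir→west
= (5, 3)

> sense dir→north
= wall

> pop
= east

> move dir→west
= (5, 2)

> sense dir→north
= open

> push x→north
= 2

> move dir→north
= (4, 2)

> sense dir→west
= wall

> sense dir→north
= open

> push x→north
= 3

> move dir→north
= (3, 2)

> sense dir→west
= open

> push x→west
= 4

> move dir→west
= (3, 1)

> sense dir→west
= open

> push x→west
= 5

> move dir→west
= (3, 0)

> sense dir→south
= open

> push x→south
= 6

> move dir→south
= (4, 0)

> pop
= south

> move dir→north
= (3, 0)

> sense dir→north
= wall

> pop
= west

> move dir→east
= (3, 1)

> sense dir→north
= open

> push x→north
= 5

> move dir→north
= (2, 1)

> sense dir→east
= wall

> sense dir→north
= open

> push x→north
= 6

> move dir→north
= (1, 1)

> sense dir→west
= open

> push x→west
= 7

> move dir→west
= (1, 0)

> sense dir→north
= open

> push x→north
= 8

> move dir→north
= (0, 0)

> sense dir→east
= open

> push x→east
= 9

> move dir→east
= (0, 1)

> sense dir→east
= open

> push x→east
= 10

> move dir→east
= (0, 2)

> sense dir→south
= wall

> sense dir→east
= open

> push x→east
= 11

> move dir→east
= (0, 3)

> sense dir→south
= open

> push x→south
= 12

> move dir→south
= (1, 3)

> sense dir→south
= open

> push x→south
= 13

> move dir→south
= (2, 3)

> sense dir→south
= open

> push x→south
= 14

> move dir→south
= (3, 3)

> sense dir→east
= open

> push x→east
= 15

> move dir→east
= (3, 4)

> sense dir→east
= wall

> sense dir→north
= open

> push x→north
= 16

> move dir→north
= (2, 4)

> sense dir→east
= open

> push x→east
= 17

> move dir→east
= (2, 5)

> sense dir→east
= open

> push x→east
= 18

> move dir→east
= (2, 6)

> sense dir→south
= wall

> sense dir→east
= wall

> sense dir→north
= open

> push x→north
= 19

> move dir→north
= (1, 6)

> sense dir→west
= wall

> sense dir→east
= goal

> move dir→east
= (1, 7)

Answer: (1, 7)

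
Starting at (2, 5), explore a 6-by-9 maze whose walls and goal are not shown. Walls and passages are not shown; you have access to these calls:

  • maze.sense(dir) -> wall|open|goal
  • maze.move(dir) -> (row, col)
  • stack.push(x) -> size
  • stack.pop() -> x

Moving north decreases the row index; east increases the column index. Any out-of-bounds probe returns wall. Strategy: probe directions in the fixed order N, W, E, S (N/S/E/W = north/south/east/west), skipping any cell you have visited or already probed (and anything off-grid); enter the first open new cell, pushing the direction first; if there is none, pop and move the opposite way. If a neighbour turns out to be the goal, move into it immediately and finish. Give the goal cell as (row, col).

-- 1. maze.sense(dir=north) => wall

-- 2. maze.sense(dir=west) => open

-- 3. stack.push(x=west) => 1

-- 4. maze.move(dir=west) => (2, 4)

-- 5. maze.sense(dir=north) => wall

-- 6. maze.sense(dir=west) => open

-- 7. stack.push(x=west) => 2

-- 8. maze.move(dir=west) => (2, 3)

-- 9. maze.sense(dir=north) => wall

-- 10. maze.sense(dir=west) => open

-- 11. stack.push(x=west) => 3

-- 12. maze.move(dir=west) => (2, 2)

-- 13. maze.sense(dir=north) => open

-- 14. stack.push(x=north) => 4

-- 15. maze.move(dir=north) => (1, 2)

-- 16. maze.sense(dir=north) => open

-- 17. stack.push(x=north) => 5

-- 18. maze.move(dir=north) => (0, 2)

-- 19. maze.sense(dir=west) => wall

-- 20. maze.sense(dir=east) => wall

-- 21. stack.pop() => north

-- 22. maze.move(dir=south) => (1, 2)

-- 23. maze.sense(dir=west) => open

-- 24. stack.push(x=west) => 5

-- 25. maze.move(dir=west) => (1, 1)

-- 26. maze.sense(dir=west) => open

-- 27. stack.push(x=west) => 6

-- 28. maze.move(dir=west) => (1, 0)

-- 29. maze.sense(dir=north) => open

-- 30. stack.push(x=north) => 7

-- 31. maze.move(dir=north) => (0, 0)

-- 32. stack.pop() => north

-- 33. maze.move(dir=south) => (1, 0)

-- 34. maze.sense(dir=south) => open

-- 35. stack.push(x=south) => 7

-- 36. maze.move(dir=south) => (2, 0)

-- 37. maze.sense(dir=east) => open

-- 38. stack.push(x=east) => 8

-- 39. maze.move(dir=east) => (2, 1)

-- 40. maze.sense(dir=south) => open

-- 41. stack.push(x=south) => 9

-- 42. maze.move(dir=south) => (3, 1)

-- 43. maze.sense(dir=west) => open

-- 44. stack.push(x=west) => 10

-- 45. maze.move(dir=west) => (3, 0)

-- 46. maze.sense(dir=south) => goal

-- 47. maze.move(dir=south) => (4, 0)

Answer: (4, 0)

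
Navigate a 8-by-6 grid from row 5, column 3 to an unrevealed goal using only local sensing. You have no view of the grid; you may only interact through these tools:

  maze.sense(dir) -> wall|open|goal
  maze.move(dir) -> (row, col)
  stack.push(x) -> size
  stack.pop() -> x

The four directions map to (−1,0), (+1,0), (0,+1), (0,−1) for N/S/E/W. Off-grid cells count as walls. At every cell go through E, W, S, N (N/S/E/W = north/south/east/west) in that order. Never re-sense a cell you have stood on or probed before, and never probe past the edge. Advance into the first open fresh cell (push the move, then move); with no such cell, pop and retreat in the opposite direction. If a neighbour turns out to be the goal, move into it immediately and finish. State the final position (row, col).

Step: sense[dir→east]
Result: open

Step: push[x→east]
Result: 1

Step: move[dir→east]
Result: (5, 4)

Step: sense[dir→east]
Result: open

Step: push[x→east]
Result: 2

Step: move[dir→east]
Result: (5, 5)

Step: sense[dir→south]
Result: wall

Step: sense[dir→north]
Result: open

Step: push[x→north]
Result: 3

Step: move[dir→north]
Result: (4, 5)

Step: sense[dir→west]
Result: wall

Step: sense[dir→north]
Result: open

Step: push[x→north]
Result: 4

Step: move[dir→north]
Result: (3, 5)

Step: sense[dir→west]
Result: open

Step: push[x→west]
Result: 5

Step: move[dir→west]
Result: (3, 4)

Step: sense[dir→west]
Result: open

Step: push[x→west]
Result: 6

Step: move[dir→west]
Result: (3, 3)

Step: sense[dir→west]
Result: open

Step: push[x→west]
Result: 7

Step: move[dir→west]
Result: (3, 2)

Step: sense[dir→west]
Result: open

Step: push[x→west]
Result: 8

Step: move[dir→west]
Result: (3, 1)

Step: sense[dir→west]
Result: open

Step: push[x→west]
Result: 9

Step: move[dir→west]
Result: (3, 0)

Step: sense[dir→south]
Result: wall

Step: sense[dir→north]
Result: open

Step: push[x→north]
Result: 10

Step: move[dir→north]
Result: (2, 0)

Step: sense[dir→east]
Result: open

Step: push[x→east]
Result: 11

Step: move[dir→east]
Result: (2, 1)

Step: sense[dir→east]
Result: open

Step: push[x→east]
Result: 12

Step: move[dir→east]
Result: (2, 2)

Step: sense[dir→east]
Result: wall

Step: sense[dir→north]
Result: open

Step: push[x→north]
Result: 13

Step: move[dir→north]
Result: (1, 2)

Step: sense[dir→east]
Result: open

Step: push[x→east]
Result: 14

Step: move[dir→east]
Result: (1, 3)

Step: sense[dir→east]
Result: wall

Step: sense[dir→north]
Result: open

Step: push[x→north]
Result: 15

Step: move[dir→north]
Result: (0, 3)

Step: sense[dir→east]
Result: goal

Step: move[dir→east]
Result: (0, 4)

Answer: (0, 4)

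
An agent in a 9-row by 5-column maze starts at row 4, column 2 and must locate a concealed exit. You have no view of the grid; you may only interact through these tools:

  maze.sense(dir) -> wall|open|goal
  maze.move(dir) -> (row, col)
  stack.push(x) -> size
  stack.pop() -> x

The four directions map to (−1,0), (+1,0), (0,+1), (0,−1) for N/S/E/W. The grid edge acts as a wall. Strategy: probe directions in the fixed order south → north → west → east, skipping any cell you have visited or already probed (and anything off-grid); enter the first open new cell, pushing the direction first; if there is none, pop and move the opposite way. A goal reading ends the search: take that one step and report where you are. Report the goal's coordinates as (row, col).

# sense(dir: south) => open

# push(x: south) => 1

# move(dir: south) => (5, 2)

# sense(dir: south) => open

# push(x: south) => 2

# move(dir: south) => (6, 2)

# sense(dir: south) => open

# push(x: south) => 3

# move(dir: south) => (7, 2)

# sense(dir: south) => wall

# sense(dir: west) => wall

# sense(dir: east) => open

# push(x: east) => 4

# move(dir: east) => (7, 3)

# sense(dir: south) => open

# push(x: south) => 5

# move(dir: south) => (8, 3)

# sense(dir: east) => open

# push(x: east) => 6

# move(dir: east) => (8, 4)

# sense(dir: north) => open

# push(x: north) => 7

# move(dir: north) => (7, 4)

# sense(dir: north) => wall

# pop() => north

# move(dir: south) => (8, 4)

# pop() => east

# move(dir: west) => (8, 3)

# pop() => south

# move(dir: north) => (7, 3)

# sense(dir: north) => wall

# pop() => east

# move(dir: west) => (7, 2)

# pop() => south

# move(dir: north) => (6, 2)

# sense(dir: west) => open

# push(x: west) => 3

# move(dir: west) => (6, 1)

# sense(dir: north) => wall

# sense(dir: west) => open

# push(x: west) => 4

# move(dir: west) => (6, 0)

# sense(dir: south) => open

# push(x: south) => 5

# move(dir: south) => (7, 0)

# sense(dir: south) => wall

# pop() => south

# move(dir: north) => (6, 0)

# sense(dir: north) => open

# push(x: north) => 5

# move(dir: north) => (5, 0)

# sense(dir: north) => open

# push(x: north) => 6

# move(dir: north) => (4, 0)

# sense(dir: north) => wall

# sense(dir: east) => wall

# pop() => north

# move(dir: south) => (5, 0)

# pop() => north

# move(dir: south) => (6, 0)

# pop() => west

# move(dir: east) => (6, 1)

# pop() => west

# move(dir: east) => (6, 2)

# pop() => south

# move(dir: north) => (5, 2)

# sense(dir: east) => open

# push(x: east) => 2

# move(dir: east) => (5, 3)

# sense(dir: north) => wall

# sense(dir: east) => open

# push(x: east) => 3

# move(dir: east) => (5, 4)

# sense(dir: north) => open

# push(x: north) => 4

# move(dir: north) => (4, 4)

# sense(dir: north) => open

# push(x: north) => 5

# move(dir: north) => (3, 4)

# sense(dir: north) => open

# push(x: north) => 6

# move(dir: north) => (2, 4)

# sense(dir: north) => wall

# sense(dir: west) => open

# push(x: west) => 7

# move(dir: west) => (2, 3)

# sense(dir: south) => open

# push(x: south) => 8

# move(dir: south) => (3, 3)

# sense(dir: west) => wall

# pop() => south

# move(dir: north) => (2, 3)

# sense(dir: north) => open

# push(x: north) => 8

# move(dir: north) => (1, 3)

# sense(dir: north) => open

# push(x: north) => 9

# move(dir: north) => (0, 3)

# sense(dir: west) => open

# push(x: west) => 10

# move(dir: west) => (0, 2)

# sense(dir: south) => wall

# sense(dir: west) => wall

# pop() => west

# move(dir: east) => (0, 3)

# sense(dir: east) => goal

# move(dir: east) => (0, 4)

Answer: (0, 4)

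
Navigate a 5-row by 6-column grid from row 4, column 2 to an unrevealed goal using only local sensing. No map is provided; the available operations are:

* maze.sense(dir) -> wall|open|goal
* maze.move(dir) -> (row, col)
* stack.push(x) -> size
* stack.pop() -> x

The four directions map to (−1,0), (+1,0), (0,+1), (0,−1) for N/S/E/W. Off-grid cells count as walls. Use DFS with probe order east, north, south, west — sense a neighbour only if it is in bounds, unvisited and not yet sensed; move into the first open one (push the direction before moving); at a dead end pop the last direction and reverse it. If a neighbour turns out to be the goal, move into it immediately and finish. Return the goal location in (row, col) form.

Then maze.sense passing dir=east, giving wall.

Using maze.sense passing dir=north, giving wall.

Then maze.sense passing dir=west, and observe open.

Then stack.push passing x=west, which returns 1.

Invoking maze.move passing dir=west, — result: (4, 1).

I use maze.sense passing dir=north, yielding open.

Invoking stack.push passing x=north, giving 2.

Next I call maze.move passing dir=north, → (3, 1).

I try maze.sense passing dir=north, and get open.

I use stack.push passing x=north, and observe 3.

I use maze.move passing dir=north, which returns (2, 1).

Calling maze.sense passing dir=east, — result: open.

Then stack.push passing x=east, → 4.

I try maze.move passing dir=east, which returns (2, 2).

Calling maze.sense passing dir=east, and get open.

Now I run stack.push passing x=east, — result: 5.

Then maze.move passing dir=east, which returns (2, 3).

I try maze.sense passing dir=east, and see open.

I run stack.push passing x=east, — result: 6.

Next I call maze.move passing dir=east, and see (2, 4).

Invoking maze.sense passing dir=east, and observe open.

Invoking stack.push passing x=east, : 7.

I invoke maze.move passing dir=east, and observe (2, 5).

Using maze.sense passing dir=north, : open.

Invoking stack.push passing x=north, which returns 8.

Using maze.move passing dir=north, giving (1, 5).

Now I run maze.sense passing dir=north, — result: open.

Then stack.push passing x=north, and observe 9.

I use maze.move passing dir=north, — result: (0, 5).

Calling maze.sense passing dir=west, and see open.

I invoke stack.push passing x=west, : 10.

Using maze.move passing dir=west, and observe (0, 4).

Calling maze.sense passing dir=south, giving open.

Then stack.push passing x=south, yielding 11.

I run maze.move passing dir=south, and get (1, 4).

I run maze.sense passing dir=west, and see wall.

Invoking stack.pop(), — result: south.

Calling maze.move passing dir=north, — result: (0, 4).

I try maze.sense passing dir=west, which returns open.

Next I call stack.push passing x=west, yielding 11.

Calling maze.move passing dir=west, and observe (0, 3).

I invoke maze.sense passing dir=west, and observe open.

I use stack.push passing x=west, and get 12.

Calling maze.move passing dir=west, giving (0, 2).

I call maze.sense passing dir=south, → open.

I try stack.push passing x=south, and get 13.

Then maze.move passing dir=south, and observe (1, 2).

I call maze.sense passing dir=west, and see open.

Invoking stack.push passing x=west, and get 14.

Calling maze.move passing dir=west, — result: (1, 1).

I try maze.sense passing dir=north, and observe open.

Using stack.push passing x=north, and see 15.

Using maze.move passing dir=north, : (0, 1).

I call maze.sense passing dir=west, — result: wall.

I invoke stack.pop(), and get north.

Next I call maze.move passing dir=south, and observe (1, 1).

Using maze.sense passing dir=west, and see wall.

I try stack.pop(), and see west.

I call maze.move passing dir=east, which returns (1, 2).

Calling stack.pop, : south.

Using maze.move passing dir=north, and get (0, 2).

Then stack.pop(), : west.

Calling maze.move passing dir=east, → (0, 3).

Now I run stack.pop, which returns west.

Then maze.move passing dir=east, which returns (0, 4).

Using stack.pop, : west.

Invoking maze.move passing dir=east, yielding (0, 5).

Now I run stack.pop, and observe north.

I invoke maze.move passing dir=south, giving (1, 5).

I run stack.pop(), which returns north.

I use maze.move passing dir=south, which returns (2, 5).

Calling maze.sense passing dir=south, and get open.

Calling stack.push passing x=south, and observe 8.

Then maze.move passing dir=south, giving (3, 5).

Calling maze.sense passing dir=south, and see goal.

Then maze.move passing dir=south, : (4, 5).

Answer: (4, 5)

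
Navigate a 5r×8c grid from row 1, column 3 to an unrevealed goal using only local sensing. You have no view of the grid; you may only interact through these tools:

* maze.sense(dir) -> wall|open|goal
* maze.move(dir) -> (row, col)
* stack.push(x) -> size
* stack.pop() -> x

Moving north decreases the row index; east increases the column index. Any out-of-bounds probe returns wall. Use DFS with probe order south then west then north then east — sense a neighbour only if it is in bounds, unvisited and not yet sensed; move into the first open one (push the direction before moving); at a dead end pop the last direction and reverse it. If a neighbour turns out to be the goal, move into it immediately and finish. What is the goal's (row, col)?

[in] maze.sense south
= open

[in] stack.push south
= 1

[in] maze.move south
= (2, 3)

[in] maze.sense south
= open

[in] stack.push south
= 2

[in] maze.move south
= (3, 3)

[in] maze.sense south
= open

[in] stack.push south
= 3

[in] maze.move south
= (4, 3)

[in] maze.sense west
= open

[in] stack.push west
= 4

[in] maze.move west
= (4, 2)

[in] maze.sense west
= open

[in] stack.push west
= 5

[in] maze.move west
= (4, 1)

[in] maze.sense west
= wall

[in] maze.sense north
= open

[in] stack.push north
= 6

[in] maze.move north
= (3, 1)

[in] maze.sense west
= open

[in] stack.push west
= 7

[in] maze.move west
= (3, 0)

[in] maze.sense north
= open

[in] stack.push north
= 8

[in] maze.move north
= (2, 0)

[in] maze.sense north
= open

[in] stack.push north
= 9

[in] maze.move north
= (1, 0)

[in] maze.sense north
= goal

[in] maze.move north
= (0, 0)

Answer: (0, 0)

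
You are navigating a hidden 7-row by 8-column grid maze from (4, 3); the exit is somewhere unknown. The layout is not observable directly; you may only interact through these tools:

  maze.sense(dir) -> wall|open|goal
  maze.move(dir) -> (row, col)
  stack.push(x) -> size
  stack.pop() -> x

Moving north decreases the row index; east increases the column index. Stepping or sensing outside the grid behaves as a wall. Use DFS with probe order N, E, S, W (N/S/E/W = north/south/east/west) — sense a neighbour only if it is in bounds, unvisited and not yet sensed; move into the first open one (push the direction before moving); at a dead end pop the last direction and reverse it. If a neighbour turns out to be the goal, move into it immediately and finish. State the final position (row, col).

Act: maze.sense[dir: north]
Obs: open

Act: stack.push[x: north]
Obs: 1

Act: maze.move[dir: north]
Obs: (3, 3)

Act: maze.sense[dir: north]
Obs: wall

Act: maze.sense[dir: east]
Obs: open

Act: stack.push[x: east]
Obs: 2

Act: maze.move[dir: east]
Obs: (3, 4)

Act: maze.sense[dir: north]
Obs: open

Act: stack.push[x: north]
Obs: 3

Act: maze.move[dir: north]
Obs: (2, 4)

Act: maze.sense[dir: north]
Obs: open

Act: stack.push[x: north]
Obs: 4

Act: maze.move[dir: north]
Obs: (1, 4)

Act: maze.sense[dir: north]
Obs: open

Act: stack.push[x: north]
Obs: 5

Act: maze.move[dir: north]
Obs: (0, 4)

Act: maze.sense[dir: east]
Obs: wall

Act: maze.sense[dir: west]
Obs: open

Act: stack.push[x: west]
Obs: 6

Act: maze.move[dir: west]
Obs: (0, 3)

Act: maze.sense[dir: south]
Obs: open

Act: stack.push[x: south]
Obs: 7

Act: maze.move[dir: south]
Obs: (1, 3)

Act: maze.sense[dir: west]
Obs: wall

Act: stack.pop[]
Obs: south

Act: maze.move[dir: north]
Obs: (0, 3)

Act: maze.sense[dir: west]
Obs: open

Act: stack.push[x: west]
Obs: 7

Act: maze.move[dir: west]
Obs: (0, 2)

Act: maze.sense[dir: west]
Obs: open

Act: stack.push[x: west]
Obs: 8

Act: maze.move[dir: west]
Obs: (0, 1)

Act: maze.sense[dir: south]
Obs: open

Act: stack.push[x: south]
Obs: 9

Act: maze.move[dir: south]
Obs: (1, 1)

Act: maze.sense[dir: south]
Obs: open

Act: stack.push[x: south]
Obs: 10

Act: maze.move[dir: south]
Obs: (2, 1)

Act: maze.sense[dir: east]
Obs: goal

Act: maze.move[dir: east]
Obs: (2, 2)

Answer: (2, 2)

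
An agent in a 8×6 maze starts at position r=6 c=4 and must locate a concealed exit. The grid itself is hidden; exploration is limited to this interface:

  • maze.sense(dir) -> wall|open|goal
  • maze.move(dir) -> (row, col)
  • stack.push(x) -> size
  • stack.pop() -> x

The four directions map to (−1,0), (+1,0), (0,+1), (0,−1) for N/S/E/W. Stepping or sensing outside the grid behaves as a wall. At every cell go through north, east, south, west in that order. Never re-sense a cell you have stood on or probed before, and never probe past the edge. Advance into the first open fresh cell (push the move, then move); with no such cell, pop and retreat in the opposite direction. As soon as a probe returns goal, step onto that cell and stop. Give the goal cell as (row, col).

I use sense with dir=north, — result: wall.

Invoking sense with dir=east, which returns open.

I run push with x=east, and see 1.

Then move with dir=east, and see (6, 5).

Next I call sense with dir=north, : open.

Now I run push with x=north, — result: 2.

Now I run move with dir=north, : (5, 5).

I use sense with dir=north, — result: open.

Then push with x=north, and get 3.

Calling move with dir=north, and observe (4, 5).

Invoking sense with dir=north, which returns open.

Then push with x=north, giving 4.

I run move with dir=north, and see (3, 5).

Next I call sense with dir=north, giving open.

I use push with x=north, : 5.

Using move with dir=north, — result: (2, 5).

Calling sense with dir=north, → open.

Then push with x=north, : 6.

Invoking move with dir=north, and see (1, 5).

Next I call sense with dir=north, giving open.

I call push with x=north, which returns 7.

Using move with dir=north, and see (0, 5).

I invoke sense with dir=west, : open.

I invoke push with x=west, and get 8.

Then move with dir=west, which returns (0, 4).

Calling sense with dir=south, yielding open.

Invoking push with x=south, yielding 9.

I call move with dir=south, : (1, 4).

I invoke sense with dir=south, → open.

Invoking push with x=south, and get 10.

I run move with dir=south, — result: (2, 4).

Using sense with dir=south, and see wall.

I call sense with dir=west, yielding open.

Next I call push with x=west, → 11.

Using move with dir=west, and see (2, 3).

Now I run sense with dir=north, and get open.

Calling push with x=north, : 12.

I call move with dir=north, giving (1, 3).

Next I call sense with dir=north, yielding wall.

I invoke sense with dir=west, → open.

Calling push with x=west, → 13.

Now I run move with dir=west, which returns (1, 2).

Using sense with dir=north, : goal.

I call move with dir=north, and observe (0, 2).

Answer: (0, 2)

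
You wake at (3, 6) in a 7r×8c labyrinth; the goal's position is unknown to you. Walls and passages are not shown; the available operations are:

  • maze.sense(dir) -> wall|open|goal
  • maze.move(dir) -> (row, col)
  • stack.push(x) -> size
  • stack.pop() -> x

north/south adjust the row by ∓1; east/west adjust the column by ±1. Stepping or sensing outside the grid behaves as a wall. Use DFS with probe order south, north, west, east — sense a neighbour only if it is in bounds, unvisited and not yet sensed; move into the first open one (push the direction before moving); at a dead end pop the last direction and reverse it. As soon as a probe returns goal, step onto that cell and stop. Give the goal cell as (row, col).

I try sense on dir=south, giving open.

I run push on x=south, and get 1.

Using move on dir=south, → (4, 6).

I call sense on dir=south, — result: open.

I try push on x=south, and see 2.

Then move on dir=south, and see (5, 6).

Calling sense on dir=south, : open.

I run push on x=south, yielding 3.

Then move on dir=south, and get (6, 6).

I invoke sense on dir=west, — result: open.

Then push on x=west, : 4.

I call move on dir=west, → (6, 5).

Calling sense on dir=north, and observe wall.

Now I run sense on dir=west, — result: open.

Next I call push on x=west, yielding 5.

I try move on dir=west, and observe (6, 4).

I invoke sense on dir=north, and see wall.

I call sense on dir=west, and observe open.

Then push on x=west, — result: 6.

I run move on dir=west, and observe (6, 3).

Invoking sense on dir=north, and observe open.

I try push on x=north, and observe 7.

Calling move on dir=north, → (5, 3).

I invoke sense on dir=north, and observe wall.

Then sense on dir=west, and get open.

I invoke push on x=west, giving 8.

Now I run move on dir=west, yielding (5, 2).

I use sense on dir=south, and observe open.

I use push on x=south, — result: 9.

Now I run move on dir=south, yielding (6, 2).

I invoke sense on dir=west, yielding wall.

Next I call pop, : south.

Now I run move on dir=north, which returns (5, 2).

I invoke sense on dir=north, yielding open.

Then push on x=north, which returns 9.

Invoking move on dir=north, and see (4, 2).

I try sense on dir=north, and observe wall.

Calling sense on dir=west, giving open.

Invoking push on x=west, → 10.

I use move on dir=west, giving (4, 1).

I call sense on dir=south, yielding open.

I try push on x=south, → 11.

I invoke move on dir=south, which returns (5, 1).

Then sense on dir=west, giving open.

Next I call push on x=west, : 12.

Calling move on dir=west, giving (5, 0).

I use sense on dir=south, giving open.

Using push on x=south, and observe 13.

Then move on dir=south, yielding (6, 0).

I call pop(), yielding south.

I use move on dir=north, and see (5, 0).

Invoking sense on dir=north, yielding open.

Using push on x=north, which returns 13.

Using move on dir=north, and see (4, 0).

I try sense on dir=north, giving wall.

Using pop, which returns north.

I try move on dir=south, and observe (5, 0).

I use pop, yielding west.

Calling move on dir=east, giving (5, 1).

Next I call pop, which returns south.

I run move on dir=north, and observe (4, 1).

I call sense on dir=north, yielding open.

Calling push on x=north, : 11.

Then move on dir=north, and see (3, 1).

Next I call sense on dir=north, → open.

I call push on x=north, yielding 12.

I use move on dir=north, which returns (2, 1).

I run sense on dir=north, yielding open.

I call push on x=north, and observe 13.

I invoke move on dir=north, — result: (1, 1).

Now I run sense on dir=north, and observe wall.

I run sense on dir=west, → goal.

Then move on dir=west, yielding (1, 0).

Answer: (1, 0)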